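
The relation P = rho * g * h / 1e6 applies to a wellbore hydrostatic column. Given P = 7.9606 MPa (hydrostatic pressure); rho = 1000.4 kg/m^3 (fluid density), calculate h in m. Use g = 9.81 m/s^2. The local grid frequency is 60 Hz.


h = P * 1e6 / (g * rho)
h = 7.9606 * 1e6 / (9.81 * 1000.4)
h = 811.15 m


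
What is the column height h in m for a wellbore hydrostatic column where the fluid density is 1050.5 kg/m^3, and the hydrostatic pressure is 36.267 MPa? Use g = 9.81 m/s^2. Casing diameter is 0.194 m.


h = P * 1e6 / (g * rho)
h = 36.267 * 1e6 / (9.81 * 1050.5)
h = 3519.2 m


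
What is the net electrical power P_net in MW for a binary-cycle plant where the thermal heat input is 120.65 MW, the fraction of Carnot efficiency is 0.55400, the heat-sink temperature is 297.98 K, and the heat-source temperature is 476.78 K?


Step 1: eta = (1 - Tc/Th)*f = (1 - 297.98/476.78)*0.554 = 0.2077587
Step 2: P_net = eta * Q_in = 0.2077587 * 120.65 = 25.066 MW
P_net = 25.066 MW


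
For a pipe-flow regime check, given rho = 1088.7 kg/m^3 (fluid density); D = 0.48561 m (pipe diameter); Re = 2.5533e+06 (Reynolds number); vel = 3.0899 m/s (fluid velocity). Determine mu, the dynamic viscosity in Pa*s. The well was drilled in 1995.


mu = rho * vel * D / Re
mu = 1088.7 * 3.0899 * 0.48561 / 2.5533e+06
mu = 0.00063979 Pa*s


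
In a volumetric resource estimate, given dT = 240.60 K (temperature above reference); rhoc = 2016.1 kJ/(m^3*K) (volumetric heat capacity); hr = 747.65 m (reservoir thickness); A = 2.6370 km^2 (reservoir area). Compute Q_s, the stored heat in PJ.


Step 1: Vr = A*1e6*hr = 2.637*1e6*747.65 = 1.971553e+09 m^3
Step 2: Q_s = Vr*rhoc*dT/1e12 = 1.971553e+09*2016.1*240.6/1e12 = 956.35 PJ
Q_s = 956.35 PJ


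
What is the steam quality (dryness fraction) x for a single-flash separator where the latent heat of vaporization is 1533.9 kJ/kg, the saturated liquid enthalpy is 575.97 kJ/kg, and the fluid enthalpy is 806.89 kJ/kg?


x = (h - hf) / hfg
x = (806.89 - 575.97) / 1533.9
x = 0.15054


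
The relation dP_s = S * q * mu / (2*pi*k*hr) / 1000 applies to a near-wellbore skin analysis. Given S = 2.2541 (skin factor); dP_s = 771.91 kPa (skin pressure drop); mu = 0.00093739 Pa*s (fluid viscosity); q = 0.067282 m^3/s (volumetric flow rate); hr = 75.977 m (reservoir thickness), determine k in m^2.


k = S*q*mu / (2*pi*dP_s*1000*hr)
k = 2.2541*0.067282*0.00093739 / (2*pi*771.91*1000*75.977)
k = 3.8580e-13 m^2


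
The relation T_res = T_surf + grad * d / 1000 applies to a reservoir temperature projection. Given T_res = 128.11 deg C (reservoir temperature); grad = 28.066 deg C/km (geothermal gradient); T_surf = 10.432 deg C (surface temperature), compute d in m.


d = (T_res - T_surf) / grad * 1000
d = (128.11 - 10.432) / 28.066 * 1000
d = 4192.9 m


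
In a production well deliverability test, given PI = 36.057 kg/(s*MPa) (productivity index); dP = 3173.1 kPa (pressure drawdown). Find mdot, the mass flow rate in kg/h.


mdot = PI * dP / 1000
mdot = 36.057 * 3173.1 / 1000
mdot = 114.4125 kg/s
Convert: 114.4125 kg/s * 3600.0 = 4.1188e+05 kg/h
mdot = 4.1188e+05 kg/h


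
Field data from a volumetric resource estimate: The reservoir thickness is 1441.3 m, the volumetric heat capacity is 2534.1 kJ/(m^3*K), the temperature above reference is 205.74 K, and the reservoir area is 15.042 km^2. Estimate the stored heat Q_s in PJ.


Step 1: Vr = A*1e6*hr = 15.042*1e6*1441.3 = 2.168003e+10 m^3
Step 2: Q_s = Vr*rhoc*dT/1e12 = 2.168003e+10*2534.1*205.74/1e12 = 11303 PJ
Q_s = 11303 PJ


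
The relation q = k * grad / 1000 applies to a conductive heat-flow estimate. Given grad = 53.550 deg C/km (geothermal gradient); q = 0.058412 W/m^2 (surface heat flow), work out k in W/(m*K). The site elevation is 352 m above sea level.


k = q * 1000 / grad
k = 0.058412 * 1000 / 53.550
k = 1.0908 W/(m*K)


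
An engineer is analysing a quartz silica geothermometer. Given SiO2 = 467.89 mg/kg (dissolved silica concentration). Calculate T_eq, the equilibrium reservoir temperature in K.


T_eq = 1309 / (5.19 - log10(SiO2)) - 273.15
T_eq = 1309 / (5.19 - log10(467.89)) - 273.15
T_eq = 246.3241 deg C
Convert to K: 246.3241 + 273.15 = 519.47 K
T_eq = 519.47 K


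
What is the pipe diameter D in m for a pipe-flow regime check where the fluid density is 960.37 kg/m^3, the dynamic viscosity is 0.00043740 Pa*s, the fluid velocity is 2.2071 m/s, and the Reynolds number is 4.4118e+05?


D = Re * mu / (rho * vel)
D = 4.4118e+05 * 0.00043740 / (960.37 * 2.2071)
D = 0.091040 m


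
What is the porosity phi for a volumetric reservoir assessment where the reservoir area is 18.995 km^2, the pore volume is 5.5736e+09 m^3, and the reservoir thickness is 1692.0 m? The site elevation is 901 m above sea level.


phi = Vp / (A * 1e6 * hr)
phi = 5.5736e+09 / (18.995 * 1e6 * 1692.0)
phi = 0.17342


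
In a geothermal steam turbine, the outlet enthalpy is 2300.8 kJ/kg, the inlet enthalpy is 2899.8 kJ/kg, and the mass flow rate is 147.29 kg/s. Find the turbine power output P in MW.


P = mdot * (h_in - h_out) / 1000
P = 147.29 * (2899.8 - 2300.8) / 1000
P = 88.227 MW


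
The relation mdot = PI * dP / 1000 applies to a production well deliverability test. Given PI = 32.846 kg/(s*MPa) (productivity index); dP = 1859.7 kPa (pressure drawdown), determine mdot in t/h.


mdot = PI * dP / 1000
mdot = 32.846 * 1859.7 / 1000
mdot = 61.08371 kg/s
Convert: 61.08371 kg/s * 3.6 = 219.90 t/h
mdot = 219.90 t/h


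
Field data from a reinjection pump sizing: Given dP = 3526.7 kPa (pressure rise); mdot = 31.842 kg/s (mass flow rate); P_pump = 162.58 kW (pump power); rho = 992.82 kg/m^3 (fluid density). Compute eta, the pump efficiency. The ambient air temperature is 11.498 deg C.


eta = mdot * dP / (rho * P_pump)
eta = 31.842 * 3526.7 / (992.82 * 162.58)
eta = 0.69571


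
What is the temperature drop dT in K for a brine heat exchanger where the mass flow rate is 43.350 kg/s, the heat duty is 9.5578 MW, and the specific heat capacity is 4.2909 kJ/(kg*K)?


dT = Q * 1000 / (mdot * cp)
dT = 9.5578 * 1000 / (43.350 * 4.2909)
dT = 51.383 K


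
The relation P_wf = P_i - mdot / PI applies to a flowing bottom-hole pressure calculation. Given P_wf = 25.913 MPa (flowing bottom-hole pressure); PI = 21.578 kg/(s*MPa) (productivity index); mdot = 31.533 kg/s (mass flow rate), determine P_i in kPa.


P_i = P_wf + mdot / PI
P_i = 25.913 + 31.533 / 21.578
P_i = 27.37435 MPa
Convert: 27.37435 MPa * 1000.0 = 27374 kPa
P_i = 27374 kPa


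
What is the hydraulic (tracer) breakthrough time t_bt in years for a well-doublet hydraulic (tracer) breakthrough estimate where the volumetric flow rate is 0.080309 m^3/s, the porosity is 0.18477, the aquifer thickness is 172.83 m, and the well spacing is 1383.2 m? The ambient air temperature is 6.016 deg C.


t_bt = pi * hr * phi * L^2 / (3 * Qv) / (365.25*86400)
t_bt = pi * 172.83 * 0.18477 * 1383.2^2 / (3 * 0.080309) / (365.25*86400)
t_bt = 25.245 years


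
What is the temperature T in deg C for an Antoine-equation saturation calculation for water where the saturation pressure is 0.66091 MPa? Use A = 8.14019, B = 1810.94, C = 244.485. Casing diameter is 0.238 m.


T = B / (A - log10(P_sat * 760 / 0.101325)) - C
T = 1810.94 / (8.14019 - log10(0.66091 * 760 / 0.101325)) - 244.485
T = 162.93 deg C


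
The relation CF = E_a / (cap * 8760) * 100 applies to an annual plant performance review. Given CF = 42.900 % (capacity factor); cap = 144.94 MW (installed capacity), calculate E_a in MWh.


E_a = CF / 100 * cap * 8760
E_a = 42.900 / 100 * 144.94 * 8760
E_a = 5.4469e+05 MWh


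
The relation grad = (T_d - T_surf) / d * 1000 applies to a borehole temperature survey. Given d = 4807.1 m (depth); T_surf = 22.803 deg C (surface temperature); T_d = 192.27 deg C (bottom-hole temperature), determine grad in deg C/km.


grad = (T_d - T_surf) / d * 1000
grad = (192.27 - 22.803) / 4807.1 * 1000
grad = 35.253 deg C/km


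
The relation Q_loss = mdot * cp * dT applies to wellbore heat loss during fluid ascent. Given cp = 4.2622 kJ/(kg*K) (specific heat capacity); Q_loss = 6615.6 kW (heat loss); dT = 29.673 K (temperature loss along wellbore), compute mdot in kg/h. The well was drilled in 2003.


mdot = Q_loss / (cp * dT)
mdot = 6615.6 / (4.2622 * 29.673)
mdot = 52.30870 kg/s
Convert: 52.30870 kg/s * 3600.0 = 1.8831e+05 kg/h
mdot = 1.8831e+05 kg/h


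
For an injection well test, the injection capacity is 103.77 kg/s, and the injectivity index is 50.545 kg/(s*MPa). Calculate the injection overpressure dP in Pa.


dP = mdot * 1000 / II
dP = 103.77 * 1000 / 50.545
dP = 2053.022 kPa
Convert: 2053.022 kPa * 1000.0 = 2.0530e+06 Pa
dP = 2.0530e+06 Pa


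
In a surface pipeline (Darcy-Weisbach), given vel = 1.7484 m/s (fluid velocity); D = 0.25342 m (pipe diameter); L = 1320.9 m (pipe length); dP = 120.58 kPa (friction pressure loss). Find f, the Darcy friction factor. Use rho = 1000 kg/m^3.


f = dP*1000 / ((L/D)*(rho*vel^2/2))
f = 120.58*1000 / ((1320.9/0.25342)*(1000*1.7484^2/2))
f = 0.015135


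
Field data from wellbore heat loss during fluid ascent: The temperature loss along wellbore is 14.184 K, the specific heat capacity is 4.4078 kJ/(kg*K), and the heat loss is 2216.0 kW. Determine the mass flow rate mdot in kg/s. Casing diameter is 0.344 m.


mdot = Q_loss / (cp * dT)
mdot = 2216.0 / (4.4078 * 14.184)
mdot = 35.445 kg/s


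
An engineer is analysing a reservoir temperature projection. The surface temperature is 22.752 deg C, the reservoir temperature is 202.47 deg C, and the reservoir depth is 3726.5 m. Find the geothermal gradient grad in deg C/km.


grad = (T_res - T_surf) / d * 1000
grad = (202.47 - 22.752) / 3726.5 * 1000
grad = 48.227 deg C/km


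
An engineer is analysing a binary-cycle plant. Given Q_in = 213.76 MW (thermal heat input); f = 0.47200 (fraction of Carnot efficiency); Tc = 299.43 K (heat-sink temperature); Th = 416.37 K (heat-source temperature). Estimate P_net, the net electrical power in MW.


Step 1: eta = (1 - Tc/Th)*f = (1 - 299.43/416.37)*0.472 = 0.1325640
Step 2: P_net = eta * Q_in = 0.1325640 * 213.76 = 28.337 MW
P_net = 28.337 MW


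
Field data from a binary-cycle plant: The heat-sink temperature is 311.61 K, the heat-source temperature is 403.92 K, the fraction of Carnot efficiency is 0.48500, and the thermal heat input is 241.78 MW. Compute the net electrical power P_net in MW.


Step 1: eta = (1 - Tc/Th)*f = (1 - 311.61/403.92)*0.485 = 0.1108396
Step 2: P_net = eta * Q_in = 0.1108396 * 241.78 = 26.799 MW
P_net = 26.799 MW


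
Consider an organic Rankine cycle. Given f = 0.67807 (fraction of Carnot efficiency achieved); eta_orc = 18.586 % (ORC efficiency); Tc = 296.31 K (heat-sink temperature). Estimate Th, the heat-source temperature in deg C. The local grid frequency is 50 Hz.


Th = Tc / (1 - (eta_orc/100)/f)
Th = 296.31 / (1 - (18.586/100)/0.67807)
Th = 408.1976 K
Convert to deg C: 408.1976 - 273.15 = 135.05 deg C
Th = 135.05 deg C


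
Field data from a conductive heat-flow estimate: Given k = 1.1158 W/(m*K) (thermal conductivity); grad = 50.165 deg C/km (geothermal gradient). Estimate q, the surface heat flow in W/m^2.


q = k * grad / 1000
q = 1.1158 * 50.165 / 1000
q = 0.055974 W/m^2


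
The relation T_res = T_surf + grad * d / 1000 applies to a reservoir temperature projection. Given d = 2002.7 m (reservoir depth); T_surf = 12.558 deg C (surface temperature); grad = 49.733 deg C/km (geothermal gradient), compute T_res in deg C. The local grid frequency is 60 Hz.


T_res = T_surf + grad * d / 1000
T_res = 12.558 + 49.733 * 2002.7 / 1000
T_res = 112.16 deg C


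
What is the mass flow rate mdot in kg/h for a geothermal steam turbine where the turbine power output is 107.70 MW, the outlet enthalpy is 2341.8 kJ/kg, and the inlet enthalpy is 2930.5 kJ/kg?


mdot = P * 1000 / (h_in - h_out)
mdot = 107.70 * 1000 / (2930.5 - 2341.8)
mdot = 182.9455 kg/s
Convert: 182.9455 kg/s * 3600.0 = 6.5860e+05 kg/h
mdot = 6.5860e+05 kg/h


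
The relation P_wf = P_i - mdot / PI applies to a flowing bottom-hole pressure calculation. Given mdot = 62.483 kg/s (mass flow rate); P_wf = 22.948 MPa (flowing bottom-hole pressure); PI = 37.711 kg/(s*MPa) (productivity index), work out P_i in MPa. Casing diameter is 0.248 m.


P_i = P_wf + mdot / PI
P_i = 22.948 + 62.483 / 37.711
P_i = 24.605 MPa


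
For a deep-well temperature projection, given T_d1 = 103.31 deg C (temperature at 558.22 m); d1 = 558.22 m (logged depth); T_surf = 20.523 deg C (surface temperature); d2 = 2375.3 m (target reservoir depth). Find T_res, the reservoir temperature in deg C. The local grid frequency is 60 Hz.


Step 1: grad = (T_d1 - T_surf)/d1 * 1000 = (103.31 - 20.523)/558.22 * 1000 = 148.3053 deg C/km
Step 2: T_res = T_surf + grad*d2/1000 = 20.523 + 148.3053*2375.3/1000 = 372.79 deg C
T_res = 372.79 deg C


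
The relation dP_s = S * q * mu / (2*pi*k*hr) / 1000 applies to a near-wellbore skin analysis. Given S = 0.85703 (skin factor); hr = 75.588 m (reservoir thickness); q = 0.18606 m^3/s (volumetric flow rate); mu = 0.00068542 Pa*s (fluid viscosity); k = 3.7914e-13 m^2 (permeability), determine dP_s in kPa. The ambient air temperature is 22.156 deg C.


dP_s = S * q * mu / (2*pi*k*hr) / 1000
dP_s = 0.85703 * 0.18606 * 0.00068542 / (2*pi*3.7914e-13*75.588) / 1000
dP_s = 606.98 kPa


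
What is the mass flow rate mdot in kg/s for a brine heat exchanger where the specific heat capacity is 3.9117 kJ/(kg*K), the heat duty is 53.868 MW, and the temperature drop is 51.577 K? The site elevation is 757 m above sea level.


mdot = Q * 1000 / (cp * dT)
mdot = 53.868 * 1000 / (3.9117 * 51.577)
mdot = 267.00 kg/s


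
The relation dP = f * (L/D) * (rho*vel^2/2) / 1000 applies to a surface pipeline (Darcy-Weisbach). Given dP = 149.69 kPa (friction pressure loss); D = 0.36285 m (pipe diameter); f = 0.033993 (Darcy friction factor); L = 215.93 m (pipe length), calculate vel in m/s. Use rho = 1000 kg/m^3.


vel = sqrt(dP*1000*2*D / (f*L*rho))
vel = sqrt(149.69*1000*2*0.36285 / (0.033993*215.93*1000))
vel = 3.8470 m/s


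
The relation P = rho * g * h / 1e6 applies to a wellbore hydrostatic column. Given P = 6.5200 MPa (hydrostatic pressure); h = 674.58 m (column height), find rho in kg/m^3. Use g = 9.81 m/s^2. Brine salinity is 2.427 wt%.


rho = P * 1e6 / (g * h)
rho = 6.5200 * 1e6 / (9.81 * 674.58)
rho = 985.25 kg/m^3


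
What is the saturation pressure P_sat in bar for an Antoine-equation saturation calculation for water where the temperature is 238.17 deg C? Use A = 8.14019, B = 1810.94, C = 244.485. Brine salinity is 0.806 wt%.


P_sat = 10^(A - B/(C + T)) / 760 * 0.101325
P_sat = 10^(8.14019 - 1810.94/(244.485 + 238.17)) / 760 * 0.101325
P_sat = 3.258778 MPa
Convert: 3.258778 MPa * 10.0 = 32.588 bar
P_sat = 32.588 bar


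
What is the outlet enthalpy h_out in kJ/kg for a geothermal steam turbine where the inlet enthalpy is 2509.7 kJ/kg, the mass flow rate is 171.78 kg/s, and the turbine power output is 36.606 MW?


h_out = h_in - P * 1000 / mdot
h_out = 2509.7 - 36.606 * 1000 / 171.78
h_out = 2296.6 kJ/kg


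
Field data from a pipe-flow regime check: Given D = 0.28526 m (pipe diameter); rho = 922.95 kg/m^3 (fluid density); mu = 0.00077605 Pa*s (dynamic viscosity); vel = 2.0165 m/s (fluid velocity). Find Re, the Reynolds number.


Re = rho * vel * D / mu
Re = 922.95 * 2.0165 * 0.28526 / 0.00077605
Re = 6.8411e+05


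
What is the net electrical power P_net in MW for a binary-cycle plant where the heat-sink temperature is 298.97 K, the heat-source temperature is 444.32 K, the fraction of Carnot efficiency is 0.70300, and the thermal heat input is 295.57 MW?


Step 1: eta = (1 - Tc/Th)*f = (1 - 298.97/444.32)*0.703 = 0.2299718
Step 2: P_net = eta * Q_in = 0.2299718 * 295.57 = 67.973 MW
P_net = 67.973 MW


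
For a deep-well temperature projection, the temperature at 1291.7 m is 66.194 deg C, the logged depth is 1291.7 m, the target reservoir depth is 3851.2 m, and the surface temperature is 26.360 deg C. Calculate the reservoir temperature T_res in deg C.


Step 1: grad = (T_d1 - T_surf)/d1 * 1000 = (66.194 - 26.36)/1291.7 * 1000 = 30.83843 deg C/km
Step 2: T_res = T_surf + grad*d2/1000 = 26.36 + 30.83843*3851.2/1000 = 145.12 deg C
T_res = 145.12 deg C


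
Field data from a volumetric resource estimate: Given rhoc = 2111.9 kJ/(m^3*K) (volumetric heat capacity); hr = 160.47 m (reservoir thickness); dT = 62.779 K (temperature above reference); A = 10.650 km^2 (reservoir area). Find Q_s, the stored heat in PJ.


Step 1: Vr = A*1e6*hr = 10.65*1e6*160.47 = 1.709006e+09 m^3
Step 2: Q_s = Vr*rhoc*dT/1e12 = 1.709006e+09*2111.9*62.779/1e12 = 226.59 PJ
Q_s = 226.59 PJ


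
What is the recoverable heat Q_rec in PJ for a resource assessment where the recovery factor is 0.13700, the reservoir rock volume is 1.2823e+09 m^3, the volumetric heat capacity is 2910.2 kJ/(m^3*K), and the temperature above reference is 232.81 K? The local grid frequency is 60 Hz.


Step 1: Q_s = Vr*rhoc*dT/1e12 = 1.2823e+09*2910.2*232.81/1e12 = 868.7886 PJ
Step 2: Q_rec = Q_s * RF = 868.7886 * 0.137 = 119.02 PJ
Q_rec = 119.02 PJ


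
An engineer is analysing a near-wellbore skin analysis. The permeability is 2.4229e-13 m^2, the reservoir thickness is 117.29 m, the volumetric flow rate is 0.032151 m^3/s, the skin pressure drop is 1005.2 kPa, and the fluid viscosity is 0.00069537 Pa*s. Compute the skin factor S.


S = dP_s * 1000 * 2*pi*k*hr / (q*mu)
S = 1005.2 * 1000 * 2*pi*2.4229e-13*117.29 / (0.032151*0.00069537)
S = 8.0282


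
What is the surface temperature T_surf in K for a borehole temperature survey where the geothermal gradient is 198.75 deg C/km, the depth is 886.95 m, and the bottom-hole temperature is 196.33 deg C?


T_surf = T_d - grad * d / 1000
T_surf = 196.33 - 198.75 * 886.95 / 1000
T_surf = 20.04869 deg C
Convert to K: 20.04869 + 273.15 = 293.20 K
T_surf = 293.20 K


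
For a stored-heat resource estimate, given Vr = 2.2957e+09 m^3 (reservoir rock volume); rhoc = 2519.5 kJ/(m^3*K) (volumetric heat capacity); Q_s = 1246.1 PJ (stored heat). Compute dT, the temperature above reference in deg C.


dT = Q_s * 1e12 / (Vr * rhoc)
dT = 1246.1 * 1e12 / (2.2957e+09 * 2519.5)
dT = 215.4385 K
Convert (temperature difference, 1 K = 1 deg C): 215.4385 K = 215.4385 deg C
dT = 215.44 deg C


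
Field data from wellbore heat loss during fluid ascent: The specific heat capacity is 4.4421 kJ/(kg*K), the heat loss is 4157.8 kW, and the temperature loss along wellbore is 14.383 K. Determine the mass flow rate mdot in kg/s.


mdot = Q_loss / (cp * dT)
mdot = 4157.8 / (4.4421 * 14.383)
mdot = 65.077 kg/s


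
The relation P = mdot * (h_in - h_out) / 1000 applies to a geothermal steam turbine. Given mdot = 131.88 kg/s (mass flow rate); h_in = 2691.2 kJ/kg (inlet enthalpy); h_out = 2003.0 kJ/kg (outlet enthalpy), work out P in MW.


P = mdot * (h_in - h_out) / 1000
P = 131.88 * (2691.2 - 2003.0) / 1000
P = 90.760 MW


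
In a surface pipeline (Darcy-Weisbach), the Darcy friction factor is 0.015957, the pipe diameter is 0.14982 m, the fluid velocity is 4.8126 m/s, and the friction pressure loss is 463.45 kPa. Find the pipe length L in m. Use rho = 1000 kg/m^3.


L = dP*1000*D / (f*rho*vel^2/2)
L = 463.45*1000*0.14982 / (0.015957*1000*4.8126^2/2)
L = 375.74 m


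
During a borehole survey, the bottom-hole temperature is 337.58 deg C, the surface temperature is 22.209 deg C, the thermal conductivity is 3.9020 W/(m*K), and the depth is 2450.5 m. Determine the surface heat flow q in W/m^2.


Step 1: grad = (T_d - T_surf)/d * 1000 = (337.58 - 22.209)/2450.5 * 1000 = 128.6966 deg C/km
Step 2: q = k * grad / 1000 = 3.902 * 128.6966 / 1000 = 0.50217 W/m^2
q = 0.50217 W/m^2


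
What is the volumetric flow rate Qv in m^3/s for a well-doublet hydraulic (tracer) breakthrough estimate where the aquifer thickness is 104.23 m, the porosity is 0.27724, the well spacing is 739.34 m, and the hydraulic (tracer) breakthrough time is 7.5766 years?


Qv = pi*hr*phi*L^2 / (3*t_bt*365.25*86400)
Qv = pi*104.23*0.27724*739.34^2 / (3*7.5766*365.25*86400)
Qv = 0.069181 m^3/s


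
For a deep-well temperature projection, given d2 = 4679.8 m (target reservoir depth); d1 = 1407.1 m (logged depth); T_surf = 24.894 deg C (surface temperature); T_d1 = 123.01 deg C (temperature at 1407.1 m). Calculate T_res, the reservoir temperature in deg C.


Step 1: grad = (T_d1 - T_surf)/d1 * 1000 = (123.01 - 24.894)/1407.1 * 1000 = 69.72923 deg C/km
Step 2: T_res = T_surf + grad*d2/1000 = 24.894 + 69.72923*4679.8/1000 = 351.21 deg C
T_res = 351.21 deg C


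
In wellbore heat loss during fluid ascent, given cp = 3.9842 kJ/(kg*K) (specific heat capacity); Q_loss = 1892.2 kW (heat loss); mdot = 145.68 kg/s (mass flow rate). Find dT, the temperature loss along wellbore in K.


dT = Q_loss / (mdot * cp)
dT = 1892.2 / (145.68 * 3.9842)
dT = 3.2601 K


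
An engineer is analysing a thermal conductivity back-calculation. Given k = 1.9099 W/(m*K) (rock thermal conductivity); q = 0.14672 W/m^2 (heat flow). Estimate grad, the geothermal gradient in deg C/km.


grad = q / k * 1000
grad = 0.14672 / 1.9099 * 1000
grad = 76.821 deg C/km


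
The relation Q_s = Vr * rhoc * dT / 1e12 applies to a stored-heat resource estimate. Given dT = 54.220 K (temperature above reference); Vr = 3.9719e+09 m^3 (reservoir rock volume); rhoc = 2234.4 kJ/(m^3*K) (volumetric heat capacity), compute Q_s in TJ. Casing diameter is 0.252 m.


Q_s = Vr * rhoc * dT / 1e12
Q_s = 3.9719e+09 * 2234.4 * 54.220 / 1e12
Q_s = 481.1924 PJ
Convert: 481.1924 PJ * 1000.0 = 4.8119e+05 TJ
Q_s = 4.8119e+05 TJ


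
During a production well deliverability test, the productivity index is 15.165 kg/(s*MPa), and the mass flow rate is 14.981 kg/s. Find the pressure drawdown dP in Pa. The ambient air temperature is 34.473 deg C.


dP = mdot * 1000 / PI
dP = 14.981 * 1000 / 15.165
dP = 987.8668 kPa
Convert: 987.8668 kPa * 1000.0 = 9.8787e+05 Pa
dP = 9.8787e+05 Pa


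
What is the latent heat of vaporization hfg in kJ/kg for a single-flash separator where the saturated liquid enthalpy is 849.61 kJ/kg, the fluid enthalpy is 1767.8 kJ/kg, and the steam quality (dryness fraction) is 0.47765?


hfg = (h - hf) / x
hfg = (1767.8 - 849.61) / 0.47765
hfg = 1922.3 kJ/kg


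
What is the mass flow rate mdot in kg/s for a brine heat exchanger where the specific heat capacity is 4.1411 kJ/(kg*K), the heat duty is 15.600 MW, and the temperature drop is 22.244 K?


mdot = Q * 1000 / (cp * dT)
mdot = 15.600 * 1000 / (4.1411 * 22.244)
mdot = 169.35 kg/s


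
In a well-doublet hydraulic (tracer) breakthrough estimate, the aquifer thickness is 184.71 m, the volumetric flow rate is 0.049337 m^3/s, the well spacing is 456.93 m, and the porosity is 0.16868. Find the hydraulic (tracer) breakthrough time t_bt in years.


t_bt = pi * hr * phi * L^2 / (3 * Qv) / (365.25*86400)
t_bt = pi * 184.71 * 0.16868 * 456.93^2 / (3 * 0.049337) / (365.25*86400)
t_bt = 4.3753 years


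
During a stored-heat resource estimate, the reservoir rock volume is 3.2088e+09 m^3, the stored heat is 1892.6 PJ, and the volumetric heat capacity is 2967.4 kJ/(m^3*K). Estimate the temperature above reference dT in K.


dT = Q_s * 1e12 / (Vr * rhoc)
dT = 1892.6 * 1e12 / (3.2088e+09 * 2967.4)
dT = 198.77 K


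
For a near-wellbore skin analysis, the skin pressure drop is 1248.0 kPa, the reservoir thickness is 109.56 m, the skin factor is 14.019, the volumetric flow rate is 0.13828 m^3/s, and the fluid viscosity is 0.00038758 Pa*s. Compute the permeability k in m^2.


k = S*q*mu / (2*pi*dP_s*1000*hr)
k = 14.019*0.13828*0.00038758 / (2*pi*1248.0*1000*109.56)
k = 8.7456e-13 m^2


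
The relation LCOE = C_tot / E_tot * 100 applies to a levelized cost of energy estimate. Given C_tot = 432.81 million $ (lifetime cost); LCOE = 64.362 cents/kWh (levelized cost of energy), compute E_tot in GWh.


E_tot = C_tot / LCOE * 100
E_tot = 432.81 / 64.362 * 100
E_tot = 672.46 GWh


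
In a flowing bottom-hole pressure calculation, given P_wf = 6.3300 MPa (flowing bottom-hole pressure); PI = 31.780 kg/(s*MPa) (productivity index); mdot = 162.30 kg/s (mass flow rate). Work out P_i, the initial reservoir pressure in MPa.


P_i = P_wf + mdot / PI
P_i = 6.3300 + 162.30 / 31.780
P_i = 11.437 MPa


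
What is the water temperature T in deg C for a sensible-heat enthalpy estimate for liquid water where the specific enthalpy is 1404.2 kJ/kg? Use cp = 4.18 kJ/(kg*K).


T = h / cp
T = 1404.2 / 4.18
T = 335.93 deg C


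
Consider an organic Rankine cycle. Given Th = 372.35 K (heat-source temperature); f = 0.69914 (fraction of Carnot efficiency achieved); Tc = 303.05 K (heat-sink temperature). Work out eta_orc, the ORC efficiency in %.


eta_orc = (1 - Tc/Th) * f * 100
eta_orc = (1 - 303.05/372.35) * 0.69914 * 100
eta_orc = 13.012 %


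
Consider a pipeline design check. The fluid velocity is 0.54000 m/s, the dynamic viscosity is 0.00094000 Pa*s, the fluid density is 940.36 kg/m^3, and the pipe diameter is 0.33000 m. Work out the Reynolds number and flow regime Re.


Step 1: Re = rho*vel*D/mu = 940.36*0.54*0.33/0.00094 = 1.7827e+05
Step 2: Re = 1.7827e+05 > 4000, so flow is turbulent.
Re = 1.7827e+05 (turbulent)


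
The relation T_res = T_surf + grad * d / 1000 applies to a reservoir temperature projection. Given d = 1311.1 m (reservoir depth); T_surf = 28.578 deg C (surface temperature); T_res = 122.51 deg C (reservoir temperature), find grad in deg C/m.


grad = (T_res - T_surf) / d * 1000
grad = (122.51 - 28.578) / 1311.1 * 1000
grad = 71.64366 deg C/km
Convert: 71.64366 deg C/km * 0.001 = 0.071644 deg C/m
grad = 0.071644 deg C/m


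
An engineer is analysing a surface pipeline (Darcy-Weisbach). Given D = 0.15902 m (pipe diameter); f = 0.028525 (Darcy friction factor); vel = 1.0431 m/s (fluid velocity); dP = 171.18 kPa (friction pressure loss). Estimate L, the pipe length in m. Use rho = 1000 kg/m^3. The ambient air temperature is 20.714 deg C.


L = dP*1000*D / (f*rho*vel^2/2)
L = 171.18*1000*0.15902 / (0.028525*1000*1.0431^2/2)
L = 1754.1 m


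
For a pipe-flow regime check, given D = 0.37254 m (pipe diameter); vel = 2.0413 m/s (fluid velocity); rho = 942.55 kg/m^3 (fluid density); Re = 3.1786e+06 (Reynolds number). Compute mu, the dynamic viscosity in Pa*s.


mu = rho * vel * D / Re
mu = 942.55 * 2.0413 * 0.37254 / 3.1786e+06
mu = 0.00022550 Pa*s


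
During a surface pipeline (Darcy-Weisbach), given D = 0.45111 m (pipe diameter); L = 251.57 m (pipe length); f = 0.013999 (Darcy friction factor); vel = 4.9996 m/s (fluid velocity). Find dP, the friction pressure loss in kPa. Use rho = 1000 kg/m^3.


dP = f * (L/D) * (rho*vel^2/2) / 1000
dP = 0.013999 * (251.57/0.45111) * (1000*4.9996^2/2) / 1000
dP = 97.569 kPa


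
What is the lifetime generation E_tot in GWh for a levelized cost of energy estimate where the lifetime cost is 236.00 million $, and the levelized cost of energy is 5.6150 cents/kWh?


E_tot = C_tot / LCOE * 100
E_tot = 236.00 / 5.6150 * 100
E_tot = 4203.0 GWh


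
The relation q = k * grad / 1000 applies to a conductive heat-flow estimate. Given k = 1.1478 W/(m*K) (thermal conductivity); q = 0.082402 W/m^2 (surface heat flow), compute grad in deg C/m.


grad = q * 1000 / k
grad = 0.082402 * 1000 / 1.1478
grad = 71.79125 deg C/km
Convert: 71.79125 deg C/km * 0.001 = 0.071791 deg C/m
grad = 0.071791 deg C/m


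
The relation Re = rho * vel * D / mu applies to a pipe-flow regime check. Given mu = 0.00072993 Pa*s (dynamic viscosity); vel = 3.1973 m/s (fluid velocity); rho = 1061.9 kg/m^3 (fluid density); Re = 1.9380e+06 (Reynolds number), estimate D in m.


D = Re * mu / (rho * vel)
D = 1.9380e+06 * 0.00072993 / (1061.9 * 3.1973)
D = 0.41665 m


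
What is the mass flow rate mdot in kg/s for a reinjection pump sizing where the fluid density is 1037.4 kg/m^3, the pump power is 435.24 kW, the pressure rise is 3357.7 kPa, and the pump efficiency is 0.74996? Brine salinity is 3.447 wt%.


mdot = P_pump * rho * eta / dP
mdot = 435.24 * 1037.4 * 0.74996 / 3357.7
mdot = 100.85 kg/s


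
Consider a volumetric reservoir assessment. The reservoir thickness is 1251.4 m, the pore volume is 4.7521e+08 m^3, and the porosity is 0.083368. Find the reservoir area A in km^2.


A = Vp / (1e6 * hr * phi)
A = 4.7521e+08 / (1e6 * 1251.4 * 0.083368)
A = 4.5550 km^2


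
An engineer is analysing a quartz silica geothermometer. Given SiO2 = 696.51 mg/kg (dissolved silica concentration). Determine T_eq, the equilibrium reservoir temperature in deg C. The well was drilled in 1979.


T_eq = 1309 / (5.19 - log10(SiO2)) - 273.15
T_eq = 1309 / (5.19 - log10(696.51)) - 273.15
T_eq = 284.57 deg C


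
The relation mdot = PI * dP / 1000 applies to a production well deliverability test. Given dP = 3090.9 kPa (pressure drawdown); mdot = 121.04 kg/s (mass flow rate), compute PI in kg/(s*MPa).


PI = mdot * 1000 / dP
PI = 121.04 * 1000 / 3090.9
PI = 39.160 kg/(s*MPa)


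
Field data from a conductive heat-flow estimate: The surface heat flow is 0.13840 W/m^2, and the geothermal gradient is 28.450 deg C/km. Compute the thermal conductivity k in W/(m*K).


k = q * 1000 / grad
k = 0.13840 * 1000 / 28.450
k = 4.8647 W/(m*K)


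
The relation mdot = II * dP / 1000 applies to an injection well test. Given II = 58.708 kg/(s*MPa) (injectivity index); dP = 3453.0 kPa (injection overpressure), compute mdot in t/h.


mdot = II * dP / 1000
mdot = 58.708 * 3453.0 / 1000
mdot = 202.7187 kg/s
Convert: 202.7187 kg/s * 3.6 = 729.79 t/h
mdot = 729.79 t/h


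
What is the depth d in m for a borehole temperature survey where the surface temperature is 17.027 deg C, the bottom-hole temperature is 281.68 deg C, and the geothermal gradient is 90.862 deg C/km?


d = (T_d - T_surf) / grad * 1000
d = (281.68 - 17.027) / 90.862 * 1000
d = 2912.7 m


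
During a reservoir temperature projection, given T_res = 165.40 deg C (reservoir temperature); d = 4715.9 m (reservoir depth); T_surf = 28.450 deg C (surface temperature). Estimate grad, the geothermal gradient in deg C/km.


grad = (T_res - T_surf) / d * 1000
grad = (165.40 - 28.450) / 4715.9 * 1000
grad = 29.040 deg C/km


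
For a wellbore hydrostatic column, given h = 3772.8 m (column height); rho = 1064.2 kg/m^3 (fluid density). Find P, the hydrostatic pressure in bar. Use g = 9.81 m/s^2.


P = rho * g * h / 1e6
P = 1064.2 * 9.81 * 3772.8 / 1e6
P = 39.38728 MPa
Convert: 39.38728 MPa * 10.0 = 393.87 bar
P = 393.87 bar


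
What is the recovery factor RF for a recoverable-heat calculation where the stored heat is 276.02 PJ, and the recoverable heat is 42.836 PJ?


RF = Q_rec / Q_s
RF = 42.836 / 276.02
RF = 0.15519


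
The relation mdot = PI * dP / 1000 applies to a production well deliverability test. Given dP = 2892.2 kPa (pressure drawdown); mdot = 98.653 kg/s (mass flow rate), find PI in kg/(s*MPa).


PI = mdot * 1000 / dP
PI = 98.653 * 1000 / 2892.2
PI = 34.110 kg/(s*MPa)


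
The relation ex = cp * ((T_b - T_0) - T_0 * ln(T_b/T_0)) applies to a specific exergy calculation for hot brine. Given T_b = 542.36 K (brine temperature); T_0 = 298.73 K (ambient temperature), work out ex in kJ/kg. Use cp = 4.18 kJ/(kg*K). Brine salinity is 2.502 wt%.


ex = cp * ((T_b - T_0) - T_0 * ln(T_b/T_0))
ex = 4.18 * ((542.36 - 298.73) - 298.73 * ln(542.36/298.73))
ex = 273.67 kJ/kg


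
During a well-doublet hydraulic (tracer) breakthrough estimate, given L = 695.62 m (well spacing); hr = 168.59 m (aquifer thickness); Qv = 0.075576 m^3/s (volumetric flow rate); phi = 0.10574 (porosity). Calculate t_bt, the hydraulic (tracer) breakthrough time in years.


t_bt = pi * hr * phi * L^2 / (3 * Qv) / (365.25*86400)
t_bt = pi * 168.59 * 0.10574 * 695.62^2 / (3 * 0.075576) / (365.25*86400)
t_bt = 3.7875 years


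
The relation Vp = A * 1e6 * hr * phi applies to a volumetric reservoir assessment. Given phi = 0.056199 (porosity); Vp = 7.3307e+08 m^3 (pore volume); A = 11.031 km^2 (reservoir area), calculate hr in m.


hr = Vp / (A * 1e6 * phi)
hr = 7.3307e+08 / (11.031 * 1e6 * 0.056199)
hr = 1182.5 m


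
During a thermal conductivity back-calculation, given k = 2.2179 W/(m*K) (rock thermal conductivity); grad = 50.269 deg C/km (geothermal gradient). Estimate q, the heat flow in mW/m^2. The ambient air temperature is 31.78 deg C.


q = k * grad / 1000
q = 2.2179 * 50.269 / 1000
q = 0.1114916 W/m^2
Convert: 0.1114916 W/m^2 * 1000.0 = 111.49 mW/m^2
q = 111.49 mW/m^2


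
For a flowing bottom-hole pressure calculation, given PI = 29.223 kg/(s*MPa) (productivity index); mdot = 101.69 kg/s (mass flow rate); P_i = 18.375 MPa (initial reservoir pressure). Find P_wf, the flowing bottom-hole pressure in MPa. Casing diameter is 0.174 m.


P_wf = P_i - mdot / PI
P_wf = 18.375 - 101.69 / 29.223
P_wf = 14.895 MPa


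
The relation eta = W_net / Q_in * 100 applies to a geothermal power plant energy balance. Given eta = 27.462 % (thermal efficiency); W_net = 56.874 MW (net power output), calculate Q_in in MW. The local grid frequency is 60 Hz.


Q_in = W_net / (eta / 100)
Q_in = 56.874 / (27.462 / 100)
Q_in = 207.10 MW


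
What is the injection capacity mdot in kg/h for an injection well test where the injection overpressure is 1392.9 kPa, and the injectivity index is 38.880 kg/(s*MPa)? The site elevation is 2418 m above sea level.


mdot = II * dP / 1000
mdot = 38.880 * 1392.9 / 1000
mdot = 54.15595 kg/s
Convert: 54.15595 kg/s * 3600.0 = 1.9496e+05 kg/h
mdot = 1.9496e+05 kg/h


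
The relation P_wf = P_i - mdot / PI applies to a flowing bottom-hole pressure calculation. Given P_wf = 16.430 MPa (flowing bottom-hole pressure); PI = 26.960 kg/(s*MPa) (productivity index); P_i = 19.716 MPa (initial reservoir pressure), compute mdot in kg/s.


mdot = (P_i - P_wf) * PI
mdot = (19.716 - 16.430) * 26.960
mdot = 88.591 kg/s


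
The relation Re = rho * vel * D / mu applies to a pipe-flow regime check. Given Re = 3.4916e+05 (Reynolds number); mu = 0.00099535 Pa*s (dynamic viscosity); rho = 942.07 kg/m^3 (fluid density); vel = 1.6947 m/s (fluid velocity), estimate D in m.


D = Re * mu / (rho * vel)
D = 3.4916e+05 * 0.00099535 / (942.07 * 1.6947)
D = 0.21768 m


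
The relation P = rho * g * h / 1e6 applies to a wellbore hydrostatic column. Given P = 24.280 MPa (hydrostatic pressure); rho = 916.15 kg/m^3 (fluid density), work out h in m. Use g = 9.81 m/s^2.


h = P * 1e6 / (g * rho)
h = 24.280 * 1e6 / (9.81 * 916.15)
h = 2701.6 m


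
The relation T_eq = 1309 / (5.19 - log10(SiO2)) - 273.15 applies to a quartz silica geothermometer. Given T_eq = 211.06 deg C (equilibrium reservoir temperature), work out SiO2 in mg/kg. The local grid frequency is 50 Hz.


SiO2 = 10^(5.19 - 1309/(T_eq + 273.15))
SiO2 = 10^(5.19 - 1309/(211.06 + 273.15))
SiO2 = 306.64 mg/kg


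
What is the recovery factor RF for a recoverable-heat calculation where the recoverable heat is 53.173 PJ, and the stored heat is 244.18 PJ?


RF = Q_rec / Q_s
RF = 53.173 / 244.18
RF = 0.21776


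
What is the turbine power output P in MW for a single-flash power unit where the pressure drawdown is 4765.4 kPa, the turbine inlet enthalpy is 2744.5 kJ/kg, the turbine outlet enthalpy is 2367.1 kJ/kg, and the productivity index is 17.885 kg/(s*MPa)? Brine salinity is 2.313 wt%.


Step 1: mdot = PI * dP / 1000 = 17.885 * 4765.4 / 1000 = 85.22918 kg/s
Step 2: P = mdot*(h_in - h_out)/1000 = 85.22918*(2744.5 - 2367.1)/1000 = 32.165 MW
P = 32.165 MW


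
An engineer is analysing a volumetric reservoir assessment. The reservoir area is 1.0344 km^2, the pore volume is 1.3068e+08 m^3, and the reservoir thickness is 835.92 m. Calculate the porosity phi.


phi = Vp / (A * 1e6 * hr)
phi = 1.3068e+08 / (1.0344 * 1e6 * 835.92)
phi = 0.15113


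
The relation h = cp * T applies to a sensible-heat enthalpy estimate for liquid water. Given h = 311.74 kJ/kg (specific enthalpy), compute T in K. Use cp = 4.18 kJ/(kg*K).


T = h / cp
T = 311.74 / 4.18
T = 74.57895 deg C
Convert to K: 74.57895 + 273.15 = 347.73 K
T = 347.73 K


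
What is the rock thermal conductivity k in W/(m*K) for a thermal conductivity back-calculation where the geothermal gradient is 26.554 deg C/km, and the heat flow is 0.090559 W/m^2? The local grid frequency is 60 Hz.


k = q / (grad / 1000)
k = 0.090559 / (26.554 / 1000)
k = 3.4104 W/(m*K)


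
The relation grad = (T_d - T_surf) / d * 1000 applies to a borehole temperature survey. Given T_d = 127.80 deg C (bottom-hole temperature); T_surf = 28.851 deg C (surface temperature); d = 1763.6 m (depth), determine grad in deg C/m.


grad = (T_d - T_surf) / d * 1000
grad = (127.80 - 28.851) / 1763.6 * 1000
grad = 56.10626 deg C/km
Convert: 56.10626 deg C/km * 0.001 = 0.056106 deg C/m
grad = 0.056106 deg C/m


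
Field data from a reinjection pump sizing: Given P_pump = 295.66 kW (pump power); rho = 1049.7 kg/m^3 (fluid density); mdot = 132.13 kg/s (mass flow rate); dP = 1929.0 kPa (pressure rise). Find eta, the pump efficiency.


eta = mdot * dP / (rho * P_pump)
eta = 132.13 * 1929.0 / (1049.7 * 295.66)
eta = 0.82125


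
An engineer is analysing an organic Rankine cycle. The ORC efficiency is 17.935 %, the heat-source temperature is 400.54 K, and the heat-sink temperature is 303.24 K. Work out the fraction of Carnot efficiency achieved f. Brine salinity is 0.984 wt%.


f = (eta_orc/100) / (1 - Tc/Th)
f = (17.935/100) / (1 - 303.24/400.54)
f = 0.73830


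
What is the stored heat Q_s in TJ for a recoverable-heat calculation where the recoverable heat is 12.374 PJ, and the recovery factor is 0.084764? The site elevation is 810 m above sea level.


Q_s = Q_rec / RF
Q_s = 12.374 / 0.084764
Q_s = 145.9818 PJ
Convert: 145.9818 PJ * 1000.0 = 1.4598e+05 TJ
Q_s = 1.4598e+05 TJ


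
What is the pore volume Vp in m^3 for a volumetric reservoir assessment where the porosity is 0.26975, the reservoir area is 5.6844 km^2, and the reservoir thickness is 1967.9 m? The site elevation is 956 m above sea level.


Vp = A * 1e6 * hr * phi
Vp = 5.6844 * 1e6 * 1967.9 * 0.26975
Vp = 3.0175e+09 m^3


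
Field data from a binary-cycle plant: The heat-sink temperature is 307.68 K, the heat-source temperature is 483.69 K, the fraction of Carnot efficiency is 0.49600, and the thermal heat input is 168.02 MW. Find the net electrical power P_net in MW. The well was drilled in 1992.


Step 1: eta = (1 - Tc/Th)*f = (1 - 307.68/483.69)*0.496 = 0.1804895
Step 2: P_net = eta * Q_in = 0.1804895 * 168.02 = 30.326 MW
P_net = 30.326 MW


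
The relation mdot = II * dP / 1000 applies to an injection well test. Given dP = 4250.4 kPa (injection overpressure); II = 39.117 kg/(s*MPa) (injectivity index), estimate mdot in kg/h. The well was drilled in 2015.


mdot = II * dP / 1000
mdot = 39.117 * 4250.4 / 1000
mdot = 166.2629 kg/s
Convert: 166.2629 kg/s * 3600.0 = 5.9855e+05 kg/h
mdot = 5.9855e+05 kg/h


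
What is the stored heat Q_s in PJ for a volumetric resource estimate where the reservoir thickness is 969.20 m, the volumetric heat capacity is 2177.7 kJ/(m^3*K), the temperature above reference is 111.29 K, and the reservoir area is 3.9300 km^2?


Step 1: Vr = A*1e6*hr = 3.93*1e6*969.2 = 3.808956e+09 m^3
Step 2: Q_s = Vr*rhoc*dT/1e12 = 3.808956e+09*2177.7*111.29/1e12 = 923.12 PJ
Q_s = 923.12 PJ


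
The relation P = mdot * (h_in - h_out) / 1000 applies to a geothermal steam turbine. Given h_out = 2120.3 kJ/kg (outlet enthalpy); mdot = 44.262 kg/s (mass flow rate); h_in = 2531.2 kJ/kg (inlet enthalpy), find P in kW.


P = mdot * (h_in - h_out) / 1000
P = 44.262 * (2531.2 - 2120.3) / 1000
P = 18.18726 MW
Convert: 18.18726 MW * 1000.0 = 18187 kW
P = 18187 kW


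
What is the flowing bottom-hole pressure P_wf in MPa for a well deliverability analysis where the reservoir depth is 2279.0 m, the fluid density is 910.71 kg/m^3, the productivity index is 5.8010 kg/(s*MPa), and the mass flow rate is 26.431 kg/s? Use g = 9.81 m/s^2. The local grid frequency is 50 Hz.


Step 1: P_i = rho*g*h/1e6 = 910.71*9.81*2279.0/1e6 = 20.36073 MPa
Step 2: P_wf = P_i - mdot/PI = 20.36073 - 26.431/5.801 = 15.804 MPa
P_wf = 15.804 MPa
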